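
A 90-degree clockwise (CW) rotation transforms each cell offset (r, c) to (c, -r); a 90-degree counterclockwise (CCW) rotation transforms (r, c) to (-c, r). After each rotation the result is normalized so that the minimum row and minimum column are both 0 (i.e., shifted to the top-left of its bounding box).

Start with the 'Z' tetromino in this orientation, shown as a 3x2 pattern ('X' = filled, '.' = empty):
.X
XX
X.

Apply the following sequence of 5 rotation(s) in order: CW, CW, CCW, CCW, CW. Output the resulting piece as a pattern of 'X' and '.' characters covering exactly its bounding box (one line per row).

Start:
.X
XX
X.
After rotation 1 (CW):
XX.
.XX
After rotation 2 (CW):
.X
XX
X.
After rotation 3 (CCW):
XX.
.XX
After rotation 4 (CCW):
.X
XX
X.
After rotation 5 (CW):
XX.
.XX

Answer: XX.
.XX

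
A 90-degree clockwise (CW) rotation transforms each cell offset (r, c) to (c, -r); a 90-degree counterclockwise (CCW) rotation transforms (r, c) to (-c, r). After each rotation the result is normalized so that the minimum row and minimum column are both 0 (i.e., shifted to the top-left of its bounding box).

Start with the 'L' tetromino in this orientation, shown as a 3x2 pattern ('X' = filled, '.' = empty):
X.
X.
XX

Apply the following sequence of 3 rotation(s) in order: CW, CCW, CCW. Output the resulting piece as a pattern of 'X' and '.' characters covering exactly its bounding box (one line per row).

Answer: ..X
XXX

Derivation:
Start:
X.
X.
XX
After rotation 1 (CW):
XXX
X..
After rotation 2 (CCW):
X.
X.
XX
After rotation 3 (CCW):
..X
XXX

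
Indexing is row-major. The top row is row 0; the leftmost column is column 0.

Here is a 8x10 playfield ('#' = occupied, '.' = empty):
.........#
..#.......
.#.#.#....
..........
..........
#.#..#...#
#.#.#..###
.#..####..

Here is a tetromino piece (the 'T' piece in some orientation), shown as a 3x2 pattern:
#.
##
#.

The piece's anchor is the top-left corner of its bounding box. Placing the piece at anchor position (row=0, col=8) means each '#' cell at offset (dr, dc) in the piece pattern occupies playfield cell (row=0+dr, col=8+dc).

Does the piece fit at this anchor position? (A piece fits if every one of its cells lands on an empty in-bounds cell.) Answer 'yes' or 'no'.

Answer: yes

Derivation:
Check each piece cell at anchor (0, 8):
  offset (0,0) -> (0,8): empty -> OK
  offset (1,0) -> (1,8): empty -> OK
  offset (1,1) -> (1,9): empty -> OK
  offset (2,0) -> (2,8): empty -> OK
All cells valid: yes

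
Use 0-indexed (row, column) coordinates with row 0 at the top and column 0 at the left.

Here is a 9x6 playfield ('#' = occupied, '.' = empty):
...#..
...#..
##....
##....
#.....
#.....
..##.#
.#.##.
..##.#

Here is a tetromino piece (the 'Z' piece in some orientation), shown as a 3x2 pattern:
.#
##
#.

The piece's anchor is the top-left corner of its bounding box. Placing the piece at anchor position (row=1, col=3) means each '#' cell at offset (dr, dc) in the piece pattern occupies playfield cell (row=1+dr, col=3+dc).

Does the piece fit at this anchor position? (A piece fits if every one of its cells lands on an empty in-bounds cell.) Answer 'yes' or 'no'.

Answer: yes

Derivation:
Check each piece cell at anchor (1, 3):
  offset (0,1) -> (1,4): empty -> OK
  offset (1,0) -> (2,3): empty -> OK
  offset (1,1) -> (2,4): empty -> OK
  offset (2,0) -> (3,3): empty -> OK
All cells valid: yes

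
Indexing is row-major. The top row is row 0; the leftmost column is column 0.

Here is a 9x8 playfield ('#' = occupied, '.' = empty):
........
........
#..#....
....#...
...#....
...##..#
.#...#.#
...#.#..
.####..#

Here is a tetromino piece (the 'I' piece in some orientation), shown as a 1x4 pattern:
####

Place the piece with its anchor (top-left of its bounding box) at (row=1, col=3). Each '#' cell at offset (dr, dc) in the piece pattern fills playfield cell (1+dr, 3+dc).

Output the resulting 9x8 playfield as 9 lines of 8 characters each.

Answer: ........
...####.
#..#....
....#...
...#....
...##..#
.#...#.#
...#.#..
.####..#

Derivation:
Fill (1+0,3+0) = (1,3)
Fill (1+0,3+1) = (1,4)
Fill (1+0,3+2) = (1,5)
Fill (1+0,3+3) = (1,6)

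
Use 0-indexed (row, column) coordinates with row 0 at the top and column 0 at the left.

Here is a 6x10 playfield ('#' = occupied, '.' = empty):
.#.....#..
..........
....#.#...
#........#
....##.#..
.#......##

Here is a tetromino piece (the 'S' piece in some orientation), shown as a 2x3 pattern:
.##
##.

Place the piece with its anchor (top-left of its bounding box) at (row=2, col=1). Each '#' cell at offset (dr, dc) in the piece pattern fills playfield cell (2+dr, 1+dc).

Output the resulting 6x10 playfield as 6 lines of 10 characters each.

Fill (2+0,1+1) = (2,2)
Fill (2+0,1+2) = (2,3)
Fill (2+1,1+0) = (3,1)
Fill (2+1,1+1) = (3,2)

Answer: .#.....#..
..........
..###.#...
###......#
....##.#..
.#......##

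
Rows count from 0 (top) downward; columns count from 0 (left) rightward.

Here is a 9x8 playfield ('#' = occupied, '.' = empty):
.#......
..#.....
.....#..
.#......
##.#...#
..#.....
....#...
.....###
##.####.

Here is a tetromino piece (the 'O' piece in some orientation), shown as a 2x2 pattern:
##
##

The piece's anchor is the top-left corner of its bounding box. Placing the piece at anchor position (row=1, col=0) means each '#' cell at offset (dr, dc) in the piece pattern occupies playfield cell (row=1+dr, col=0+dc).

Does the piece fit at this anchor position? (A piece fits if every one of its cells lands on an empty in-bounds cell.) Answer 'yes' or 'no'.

Answer: yes

Derivation:
Check each piece cell at anchor (1, 0):
  offset (0,0) -> (1,0): empty -> OK
  offset (0,1) -> (1,1): empty -> OK
  offset (1,0) -> (2,0): empty -> OK
  offset (1,1) -> (2,1): empty -> OK
All cells valid: yes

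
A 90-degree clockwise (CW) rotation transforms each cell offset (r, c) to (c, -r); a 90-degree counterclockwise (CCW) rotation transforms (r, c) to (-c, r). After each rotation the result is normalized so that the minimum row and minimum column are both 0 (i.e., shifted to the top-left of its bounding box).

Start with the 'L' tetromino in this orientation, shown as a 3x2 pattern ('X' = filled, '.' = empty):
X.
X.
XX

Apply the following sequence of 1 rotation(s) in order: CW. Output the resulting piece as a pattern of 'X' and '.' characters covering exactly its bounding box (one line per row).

Answer: XXX
X..

Derivation:
Start:
X.
X.
XX
After rotation 1 (CW):
XXX
X..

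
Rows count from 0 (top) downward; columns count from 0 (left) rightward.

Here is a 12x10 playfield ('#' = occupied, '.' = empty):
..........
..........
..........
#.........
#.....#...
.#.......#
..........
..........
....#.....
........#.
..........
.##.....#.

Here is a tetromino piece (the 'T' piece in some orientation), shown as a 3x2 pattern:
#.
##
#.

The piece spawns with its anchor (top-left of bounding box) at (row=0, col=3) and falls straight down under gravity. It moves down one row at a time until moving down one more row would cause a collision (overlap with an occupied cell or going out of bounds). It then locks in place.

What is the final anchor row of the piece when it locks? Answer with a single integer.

Answer: 6

Derivation:
Spawn at (row=0, col=3). Try each row:
  row 0: fits
  row 1: fits
  row 2: fits
  row 3: fits
  row 4: fits
  row 5: fits
  row 6: fits
  row 7: blocked -> lock at row 6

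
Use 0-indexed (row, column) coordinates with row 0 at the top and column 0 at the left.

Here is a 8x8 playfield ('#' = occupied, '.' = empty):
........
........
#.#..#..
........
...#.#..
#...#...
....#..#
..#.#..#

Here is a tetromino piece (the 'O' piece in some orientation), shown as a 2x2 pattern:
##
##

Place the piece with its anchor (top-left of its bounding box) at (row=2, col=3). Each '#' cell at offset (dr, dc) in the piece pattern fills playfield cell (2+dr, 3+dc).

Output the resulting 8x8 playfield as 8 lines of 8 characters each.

Fill (2+0,3+0) = (2,3)
Fill (2+0,3+1) = (2,4)
Fill (2+1,3+0) = (3,3)
Fill (2+1,3+1) = (3,4)

Answer: ........
........
#.####..
...##...
...#.#..
#...#...
....#..#
..#.#..#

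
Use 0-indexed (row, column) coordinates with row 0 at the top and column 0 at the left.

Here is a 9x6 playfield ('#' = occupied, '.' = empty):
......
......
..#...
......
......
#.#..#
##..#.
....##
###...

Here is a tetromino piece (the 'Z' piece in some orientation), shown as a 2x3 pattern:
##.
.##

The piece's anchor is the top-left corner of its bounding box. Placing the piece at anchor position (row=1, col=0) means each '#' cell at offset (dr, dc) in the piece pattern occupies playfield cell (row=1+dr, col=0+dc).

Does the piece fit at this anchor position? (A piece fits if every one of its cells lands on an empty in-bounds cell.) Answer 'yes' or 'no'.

Answer: no

Derivation:
Check each piece cell at anchor (1, 0):
  offset (0,0) -> (1,0): empty -> OK
  offset (0,1) -> (1,1): empty -> OK
  offset (1,1) -> (2,1): empty -> OK
  offset (1,2) -> (2,2): occupied ('#') -> FAIL
All cells valid: no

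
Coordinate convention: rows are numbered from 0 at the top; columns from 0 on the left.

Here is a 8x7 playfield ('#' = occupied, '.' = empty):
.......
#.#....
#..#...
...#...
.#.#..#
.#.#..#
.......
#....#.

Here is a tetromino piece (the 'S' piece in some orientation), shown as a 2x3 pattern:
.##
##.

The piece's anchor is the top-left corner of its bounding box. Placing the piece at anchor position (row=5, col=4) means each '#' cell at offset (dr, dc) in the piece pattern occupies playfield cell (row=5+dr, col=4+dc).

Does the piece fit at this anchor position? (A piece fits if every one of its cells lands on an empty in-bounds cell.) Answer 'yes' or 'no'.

Check each piece cell at anchor (5, 4):
  offset (0,1) -> (5,5): empty -> OK
  offset (0,2) -> (5,6): occupied ('#') -> FAIL
  offset (1,0) -> (6,4): empty -> OK
  offset (1,1) -> (6,5): empty -> OK
All cells valid: no

Answer: no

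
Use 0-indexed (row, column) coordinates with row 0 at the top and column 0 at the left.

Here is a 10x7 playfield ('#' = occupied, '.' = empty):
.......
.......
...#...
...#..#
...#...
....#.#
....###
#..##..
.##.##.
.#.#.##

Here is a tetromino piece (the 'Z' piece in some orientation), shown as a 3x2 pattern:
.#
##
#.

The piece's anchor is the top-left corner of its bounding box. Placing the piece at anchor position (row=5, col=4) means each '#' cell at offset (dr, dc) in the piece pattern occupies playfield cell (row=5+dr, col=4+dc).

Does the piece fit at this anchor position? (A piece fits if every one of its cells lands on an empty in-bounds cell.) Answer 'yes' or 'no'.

Answer: no

Derivation:
Check each piece cell at anchor (5, 4):
  offset (0,1) -> (5,5): empty -> OK
  offset (1,0) -> (6,4): occupied ('#') -> FAIL
  offset (1,1) -> (6,5): occupied ('#') -> FAIL
  offset (2,0) -> (7,4): occupied ('#') -> FAIL
All cells valid: no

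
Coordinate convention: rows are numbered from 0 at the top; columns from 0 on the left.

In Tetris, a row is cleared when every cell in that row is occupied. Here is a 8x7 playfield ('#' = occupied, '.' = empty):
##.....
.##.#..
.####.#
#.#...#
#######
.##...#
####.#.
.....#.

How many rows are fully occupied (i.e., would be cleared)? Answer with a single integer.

Check each row:
  row 0: 5 empty cells -> not full
  row 1: 4 empty cells -> not full
  row 2: 2 empty cells -> not full
  row 3: 4 empty cells -> not full
  row 4: 0 empty cells -> FULL (clear)
  row 5: 4 empty cells -> not full
  row 6: 2 empty cells -> not full
  row 7: 6 empty cells -> not full
Total rows cleared: 1

Answer: 1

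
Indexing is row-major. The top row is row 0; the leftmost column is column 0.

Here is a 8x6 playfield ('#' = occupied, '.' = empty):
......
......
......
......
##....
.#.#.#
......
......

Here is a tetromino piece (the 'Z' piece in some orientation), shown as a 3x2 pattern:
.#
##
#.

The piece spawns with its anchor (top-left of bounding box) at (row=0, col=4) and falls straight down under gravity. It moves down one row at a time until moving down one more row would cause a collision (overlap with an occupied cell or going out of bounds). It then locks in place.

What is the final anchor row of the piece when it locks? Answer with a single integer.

Spawn at (row=0, col=4). Try each row:
  row 0: fits
  row 1: fits
  row 2: fits
  row 3: fits
  row 4: blocked -> lock at row 3

Answer: 3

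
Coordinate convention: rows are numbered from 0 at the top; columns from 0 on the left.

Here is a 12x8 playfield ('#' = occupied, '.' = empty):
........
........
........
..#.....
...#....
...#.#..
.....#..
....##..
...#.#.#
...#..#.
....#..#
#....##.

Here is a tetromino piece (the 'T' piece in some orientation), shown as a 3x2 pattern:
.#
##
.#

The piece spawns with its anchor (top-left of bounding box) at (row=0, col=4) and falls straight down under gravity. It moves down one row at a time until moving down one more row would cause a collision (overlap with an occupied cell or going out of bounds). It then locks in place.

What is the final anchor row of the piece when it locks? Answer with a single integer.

Spawn at (row=0, col=4). Try each row:
  row 0: fits
  row 1: fits
  row 2: fits
  row 3: blocked -> lock at row 2

Answer: 2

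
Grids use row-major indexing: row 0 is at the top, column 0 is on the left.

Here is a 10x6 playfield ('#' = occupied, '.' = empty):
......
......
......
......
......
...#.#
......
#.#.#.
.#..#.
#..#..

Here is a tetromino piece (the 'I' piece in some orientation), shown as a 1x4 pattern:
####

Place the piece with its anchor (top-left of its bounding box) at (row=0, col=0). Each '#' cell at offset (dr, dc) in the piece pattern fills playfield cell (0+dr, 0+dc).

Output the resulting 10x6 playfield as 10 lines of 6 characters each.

Answer: ####..
......
......
......
......
...#.#
......
#.#.#.
.#..#.
#..#..

Derivation:
Fill (0+0,0+0) = (0,0)
Fill (0+0,0+1) = (0,1)
Fill (0+0,0+2) = (0,2)
Fill (0+0,0+3) = (0,3)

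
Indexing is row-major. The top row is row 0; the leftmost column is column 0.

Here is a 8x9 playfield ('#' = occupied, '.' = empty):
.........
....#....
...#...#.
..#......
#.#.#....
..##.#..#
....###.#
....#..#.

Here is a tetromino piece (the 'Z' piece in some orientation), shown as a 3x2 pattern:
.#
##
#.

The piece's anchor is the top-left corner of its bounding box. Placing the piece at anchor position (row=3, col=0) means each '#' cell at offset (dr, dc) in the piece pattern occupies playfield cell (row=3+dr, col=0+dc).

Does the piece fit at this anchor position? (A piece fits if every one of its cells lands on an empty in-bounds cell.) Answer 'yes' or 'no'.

Answer: no

Derivation:
Check each piece cell at anchor (3, 0):
  offset (0,1) -> (3,1): empty -> OK
  offset (1,0) -> (4,0): occupied ('#') -> FAIL
  offset (1,1) -> (4,1): empty -> OK
  offset (2,0) -> (5,0): empty -> OK
All cells valid: no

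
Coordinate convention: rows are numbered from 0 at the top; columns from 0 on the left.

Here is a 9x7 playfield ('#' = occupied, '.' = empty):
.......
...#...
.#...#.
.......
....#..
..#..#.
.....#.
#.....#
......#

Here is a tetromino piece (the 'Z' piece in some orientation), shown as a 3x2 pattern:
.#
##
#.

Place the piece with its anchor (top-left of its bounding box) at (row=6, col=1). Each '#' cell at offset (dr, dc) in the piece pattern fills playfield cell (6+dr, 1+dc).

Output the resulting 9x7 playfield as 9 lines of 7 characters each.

Fill (6+0,1+1) = (6,2)
Fill (6+1,1+0) = (7,1)
Fill (6+1,1+1) = (7,2)
Fill (6+2,1+0) = (8,1)

Answer: .......
...#...
.#...#.
.......
....#..
..#..#.
..#..#.
###...#
.#....#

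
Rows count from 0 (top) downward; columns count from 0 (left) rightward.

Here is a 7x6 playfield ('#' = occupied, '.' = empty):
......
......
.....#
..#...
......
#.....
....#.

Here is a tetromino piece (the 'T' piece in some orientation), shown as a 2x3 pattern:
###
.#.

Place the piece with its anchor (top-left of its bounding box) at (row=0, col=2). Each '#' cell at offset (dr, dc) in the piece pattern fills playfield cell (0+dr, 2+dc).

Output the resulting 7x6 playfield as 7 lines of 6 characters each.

Fill (0+0,2+0) = (0,2)
Fill (0+0,2+1) = (0,3)
Fill (0+0,2+2) = (0,4)
Fill (0+1,2+1) = (1,3)

Answer: ..###.
...#..
.....#
..#...
......
#.....
....#.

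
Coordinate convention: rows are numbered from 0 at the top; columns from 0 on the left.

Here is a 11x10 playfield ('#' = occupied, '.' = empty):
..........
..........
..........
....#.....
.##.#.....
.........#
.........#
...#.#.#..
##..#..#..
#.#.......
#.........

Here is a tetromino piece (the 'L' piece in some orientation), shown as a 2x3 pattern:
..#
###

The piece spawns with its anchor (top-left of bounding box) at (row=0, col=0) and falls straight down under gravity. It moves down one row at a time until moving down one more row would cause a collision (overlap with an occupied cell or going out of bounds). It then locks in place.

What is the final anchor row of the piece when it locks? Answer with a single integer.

Spawn at (row=0, col=0). Try each row:
  row 0: fits
  row 1: fits
  row 2: fits
  row 3: blocked -> lock at row 2

Answer: 2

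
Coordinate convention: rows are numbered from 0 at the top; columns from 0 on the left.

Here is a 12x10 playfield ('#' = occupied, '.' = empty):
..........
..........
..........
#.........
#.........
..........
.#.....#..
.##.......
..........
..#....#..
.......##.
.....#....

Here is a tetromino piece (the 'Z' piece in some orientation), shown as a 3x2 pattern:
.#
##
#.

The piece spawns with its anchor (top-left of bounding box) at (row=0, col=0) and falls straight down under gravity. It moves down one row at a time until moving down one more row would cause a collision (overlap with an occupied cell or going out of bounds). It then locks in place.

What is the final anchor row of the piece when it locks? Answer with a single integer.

Answer: 0

Derivation:
Spawn at (row=0, col=0). Try each row:
  row 0: fits
  row 1: blocked -> lock at row 0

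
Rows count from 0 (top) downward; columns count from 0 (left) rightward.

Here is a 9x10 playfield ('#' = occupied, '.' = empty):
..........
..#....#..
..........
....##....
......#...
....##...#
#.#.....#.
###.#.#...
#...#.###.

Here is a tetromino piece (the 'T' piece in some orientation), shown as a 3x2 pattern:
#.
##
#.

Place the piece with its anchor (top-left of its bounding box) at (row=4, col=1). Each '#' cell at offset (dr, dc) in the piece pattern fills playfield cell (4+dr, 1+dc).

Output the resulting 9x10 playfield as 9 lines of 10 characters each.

Answer: ..........
..#....#..
..........
....##....
.#....#...
.##.##...#
###.....#.
###.#.#...
#...#.###.

Derivation:
Fill (4+0,1+0) = (4,1)
Fill (4+1,1+0) = (5,1)
Fill (4+1,1+1) = (5,2)
Fill (4+2,1+0) = (6,1)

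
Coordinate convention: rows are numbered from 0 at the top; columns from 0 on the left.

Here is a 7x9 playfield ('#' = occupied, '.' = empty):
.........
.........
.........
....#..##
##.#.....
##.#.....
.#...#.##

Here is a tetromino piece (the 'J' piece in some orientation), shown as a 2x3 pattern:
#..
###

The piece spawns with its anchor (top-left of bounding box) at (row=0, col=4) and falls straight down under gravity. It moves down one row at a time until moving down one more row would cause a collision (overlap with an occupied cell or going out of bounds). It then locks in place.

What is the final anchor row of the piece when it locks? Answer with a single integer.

Answer: 1

Derivation:
Spawn at (row=0, col=4). Try each row:
  row 0: fits
  row 1: fits
  row 2: blocked -> lock at row 1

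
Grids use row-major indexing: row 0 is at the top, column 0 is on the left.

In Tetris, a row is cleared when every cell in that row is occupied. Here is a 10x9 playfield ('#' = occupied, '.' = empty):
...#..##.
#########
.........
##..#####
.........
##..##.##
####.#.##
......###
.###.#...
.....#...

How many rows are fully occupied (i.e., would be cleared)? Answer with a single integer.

Answer: 1

Derivation:
Check each row:
  row 0: 6 empty cells -> not full
  row 1: 0 empty cells -> FULL (clear)
  row 2: 9 empty cells -> not full
  row 3: 2 empty cells -> not full
  row 4: 9 empty cells -> not full
  row 5: 3 empty cells -> not full
  row 6: 2 empty cells -> not full
  row 7: 6 empty cells -> not full
  row 8: 5 empty cells -> not full
  row 9: 8 empty cells -> not full
Total rows cleared: 1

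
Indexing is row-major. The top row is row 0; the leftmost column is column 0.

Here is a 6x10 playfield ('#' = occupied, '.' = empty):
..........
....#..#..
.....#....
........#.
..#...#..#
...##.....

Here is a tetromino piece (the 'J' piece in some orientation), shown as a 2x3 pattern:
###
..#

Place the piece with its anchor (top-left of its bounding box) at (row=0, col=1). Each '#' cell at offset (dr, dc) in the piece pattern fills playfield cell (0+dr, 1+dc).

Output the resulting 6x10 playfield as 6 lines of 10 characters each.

Fill (0+0,1+0) = (0,1)
Fill (0+0,1+1) = (0,2)
Fill (0+0,1+2) = (0,3)
Fill (0+1,1+2) = (1,3)

Answer: .###......
...##..#..
.....#....
........#.
..#...#..#
...##.....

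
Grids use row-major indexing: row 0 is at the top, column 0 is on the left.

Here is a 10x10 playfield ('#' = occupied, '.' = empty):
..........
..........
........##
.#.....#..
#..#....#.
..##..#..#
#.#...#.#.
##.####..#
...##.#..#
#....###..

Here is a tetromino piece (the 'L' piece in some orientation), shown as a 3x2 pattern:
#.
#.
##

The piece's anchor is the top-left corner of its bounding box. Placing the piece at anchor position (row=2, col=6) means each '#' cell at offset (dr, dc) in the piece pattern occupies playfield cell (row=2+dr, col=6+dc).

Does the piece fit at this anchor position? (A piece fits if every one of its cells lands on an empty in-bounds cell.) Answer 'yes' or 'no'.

Check each piece cell at anchor (2, 6):
  offset (0,0) -> (2,6): empty -> OK
  offset (1,0) -> (3,6): empty -> OK
  offset (2,0) -> (4,6): empty -> OK
  offset (2,1) -> (4,7): empty -> OK
All cells valid: yes

Answer: yes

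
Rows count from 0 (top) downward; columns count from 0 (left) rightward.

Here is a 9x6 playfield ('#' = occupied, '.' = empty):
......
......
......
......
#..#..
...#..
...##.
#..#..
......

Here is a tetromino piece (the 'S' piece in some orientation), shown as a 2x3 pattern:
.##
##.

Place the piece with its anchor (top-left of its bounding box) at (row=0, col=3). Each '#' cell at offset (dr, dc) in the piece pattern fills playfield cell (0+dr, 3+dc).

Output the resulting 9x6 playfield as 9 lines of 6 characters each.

Fill (0+0,3+1) = (0,4)
Fill (0+0,3+2) = (0,5)
Fill (0+1,3+0) = (1,3)
Fill (0+1,3+1) = (1,4)

Answer: ....##
...##.
......
......
#..#..
...#..
...##.
#..#..
......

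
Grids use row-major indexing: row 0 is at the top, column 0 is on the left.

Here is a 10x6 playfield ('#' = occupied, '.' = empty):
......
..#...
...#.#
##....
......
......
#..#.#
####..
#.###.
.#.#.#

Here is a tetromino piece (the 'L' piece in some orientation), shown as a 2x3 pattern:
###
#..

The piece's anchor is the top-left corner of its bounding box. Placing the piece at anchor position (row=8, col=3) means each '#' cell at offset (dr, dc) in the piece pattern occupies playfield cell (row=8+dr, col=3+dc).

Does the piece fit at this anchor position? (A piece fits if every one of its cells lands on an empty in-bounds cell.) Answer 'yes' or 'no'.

Check each piece cell at anchor (8, 3):
  offset (0,0) -> (8,3): occupied ('#') -> FAIL
  offset (0,1) -> (8,4): occupied ('#') -> FAIL
  offset (0,2) -> (8,5): empty -> OK
  offset (1,0) -> (9,3): occupied ('#') -> FAIL
All cells valid: no

Answer: no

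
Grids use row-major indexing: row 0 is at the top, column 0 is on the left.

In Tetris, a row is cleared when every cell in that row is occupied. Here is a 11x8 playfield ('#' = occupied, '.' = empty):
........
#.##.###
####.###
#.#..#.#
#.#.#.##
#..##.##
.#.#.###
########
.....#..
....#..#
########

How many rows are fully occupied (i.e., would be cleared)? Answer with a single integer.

Answer: 2

Derivation:
Check each row:
  row 0: 8 empty cells -> not full
  row 1: 2 empty cells -> not full
  row 2: 1 empty cell -> not full
  row 3: 4 empty cells -> not full
  row 4: 3 empty cells -> not full
  row 5: 3 empty cells -> not full
  row 6: 3 empty cells -> not full
  row 7: 0 empty cells -> FULL (clear)
  row 8: 7 empty cells -> not full
  row 9: 6 empty cells -> not full
  row 10: 0 empty cells -> FULL (clear)
Total rows cleared: 2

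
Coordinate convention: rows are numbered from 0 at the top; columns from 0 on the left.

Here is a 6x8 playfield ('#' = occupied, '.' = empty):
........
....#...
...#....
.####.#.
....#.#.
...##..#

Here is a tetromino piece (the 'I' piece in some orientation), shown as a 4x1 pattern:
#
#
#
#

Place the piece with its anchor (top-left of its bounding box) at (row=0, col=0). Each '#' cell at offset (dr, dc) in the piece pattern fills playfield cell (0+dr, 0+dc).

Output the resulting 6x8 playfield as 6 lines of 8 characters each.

Answer: #.......
#...#...
#..#....
#####.#.
....#.#.
...##..#

Derivation:
Fill (0+0,0+0) = (0,0)
Fill (0+1,0+0) = (1,0)
Fill (0+2,0+0) = (2,0)
Fill (0+3,0+0) = (3,0)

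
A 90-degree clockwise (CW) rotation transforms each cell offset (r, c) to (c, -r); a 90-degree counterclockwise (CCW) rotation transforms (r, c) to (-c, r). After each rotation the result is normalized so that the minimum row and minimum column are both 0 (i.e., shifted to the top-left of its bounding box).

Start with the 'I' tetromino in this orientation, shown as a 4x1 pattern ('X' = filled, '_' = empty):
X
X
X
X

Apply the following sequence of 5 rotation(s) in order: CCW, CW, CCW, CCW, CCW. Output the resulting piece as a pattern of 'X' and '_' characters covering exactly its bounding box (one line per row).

Answer: XXXX

Derivation:
Start:
X
X
X
X
After rotation 1 (CCW):
XXXX
After rotation 2 (CW):
X
X
X
X
After rotation 3 (CCW):
XXXX
After rotation 4 (CCW):
X
X
X
X
After rotation 5 (CCW):
XXXX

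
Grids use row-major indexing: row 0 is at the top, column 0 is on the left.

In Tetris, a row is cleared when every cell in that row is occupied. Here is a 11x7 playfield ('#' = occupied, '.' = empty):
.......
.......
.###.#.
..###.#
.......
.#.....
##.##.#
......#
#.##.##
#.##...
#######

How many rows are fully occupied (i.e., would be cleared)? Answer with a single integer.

Answer: 1

Derivation:
Check each row:
  row 0: 7 empty cells -> not full
  row 1: 7 empty cells -> not full
  row 2: 3 empty cells -> not full
  row 3: 3 empty cells -> not full
  row 4: 7 empty cells -> not full
  row 5: 6 empty cells -> not full
  row 6: 2 empty cells -> not full
  row 7: 6 empty cells -> not full
  row 8: 2 empty cells -> not full
  row 9: 4 empty cells -> not full
  row 10: 0 empty cells -> FULL (clear)
Total rows cleared: 1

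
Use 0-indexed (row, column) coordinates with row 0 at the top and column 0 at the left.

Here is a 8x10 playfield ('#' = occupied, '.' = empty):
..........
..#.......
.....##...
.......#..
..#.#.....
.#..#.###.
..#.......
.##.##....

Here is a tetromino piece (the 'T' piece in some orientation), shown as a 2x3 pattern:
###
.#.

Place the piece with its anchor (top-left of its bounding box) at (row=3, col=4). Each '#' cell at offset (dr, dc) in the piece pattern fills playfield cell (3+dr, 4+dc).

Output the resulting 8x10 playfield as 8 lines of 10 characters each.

Fill (3+0,4+0) = (3,4)
Fill (3+0,4+1) = (3,5)
Fill (3+0,4+2) = (3,6)
Fill (3+1,4+1) = (4,5)

Answer: ..........
..#.......
.....##...
....####..
..#.##....
.#..#.###.
..#.......
.##.##....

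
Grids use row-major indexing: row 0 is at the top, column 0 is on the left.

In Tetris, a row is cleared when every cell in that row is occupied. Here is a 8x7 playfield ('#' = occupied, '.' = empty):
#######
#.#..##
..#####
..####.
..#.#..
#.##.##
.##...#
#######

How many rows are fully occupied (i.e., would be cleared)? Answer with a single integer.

Answer: 2

Derivation:
Check each row:
  row 0: 0 empty cells -> FULL (clear)
  row 1: 3 empty cells -> not full
  row 2: 2 empty cells -> not full
  row 3: 3 empty cells -> not full
  row 4: 5 empty cells -> not full
  row 5: 2 empty cells -> not full
  row 6: 4 empty cells -> not full
  row 7: 0 empty cells -> FULL (clear)
Total rows cleared: 2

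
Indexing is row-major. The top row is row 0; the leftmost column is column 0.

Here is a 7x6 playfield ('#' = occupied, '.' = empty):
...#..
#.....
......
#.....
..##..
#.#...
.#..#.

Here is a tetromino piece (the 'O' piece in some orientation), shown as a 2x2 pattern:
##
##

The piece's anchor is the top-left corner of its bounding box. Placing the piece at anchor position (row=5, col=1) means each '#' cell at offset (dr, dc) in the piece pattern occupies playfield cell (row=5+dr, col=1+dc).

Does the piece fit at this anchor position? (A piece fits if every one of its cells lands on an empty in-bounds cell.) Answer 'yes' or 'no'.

Check each piece cell at anchor (5, 1):
  offset (0,0) -> (5,1): empty -> OK
  offset (0,1) -> (5,2): occupied ('#') -> FAIL
  offset (1,0) -> (6,1): occupied ('#') -> FAIL
  offset (1,1) -> (6,2): empty -> OK
All cells valid: no

Answer: no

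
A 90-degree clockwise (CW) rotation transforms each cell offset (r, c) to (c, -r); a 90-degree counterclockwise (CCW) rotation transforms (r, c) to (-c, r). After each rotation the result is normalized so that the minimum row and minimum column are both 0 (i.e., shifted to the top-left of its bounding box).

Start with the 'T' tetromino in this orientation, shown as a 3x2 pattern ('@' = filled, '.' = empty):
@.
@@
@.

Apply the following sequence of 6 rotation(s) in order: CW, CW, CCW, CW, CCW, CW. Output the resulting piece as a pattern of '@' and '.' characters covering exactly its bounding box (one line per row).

Answer: .@
@@
.@

Derivation:
Start:
@.
@@
@.
After rotation 1 (CW):
@@@
.@.
After rotation 2 (CW):
.@
@@
.@
After rotation 3 (CCW):
@@@
.@.
After rotation 4 (CW):
.@
@@
.@
After rotation 5 (CCW):
@@@
.@.
After rotation 6 (CW):
.@
@@
.@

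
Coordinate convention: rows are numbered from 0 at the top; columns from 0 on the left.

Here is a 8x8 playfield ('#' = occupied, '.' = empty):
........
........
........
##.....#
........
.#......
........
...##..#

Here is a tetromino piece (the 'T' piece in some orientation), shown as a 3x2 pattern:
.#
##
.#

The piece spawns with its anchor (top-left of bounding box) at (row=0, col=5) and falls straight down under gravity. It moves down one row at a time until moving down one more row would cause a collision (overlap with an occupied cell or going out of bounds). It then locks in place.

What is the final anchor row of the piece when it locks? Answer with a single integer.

Spawn at (row=0, col=5). Try each row:
  row 0: fits
  row 1: fits
  row 2: fits
  row 3: fits
  row 4: fits
  row 5: fits
  row 6: blocked -> lock at row 5

Answer: 5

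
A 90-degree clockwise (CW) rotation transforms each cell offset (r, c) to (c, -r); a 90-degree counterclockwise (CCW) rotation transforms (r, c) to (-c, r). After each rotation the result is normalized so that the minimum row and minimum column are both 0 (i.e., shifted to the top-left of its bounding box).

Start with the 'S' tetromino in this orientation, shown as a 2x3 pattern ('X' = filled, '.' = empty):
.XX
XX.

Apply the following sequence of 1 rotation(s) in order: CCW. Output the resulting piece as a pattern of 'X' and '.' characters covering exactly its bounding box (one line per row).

Answer: X.
XX
.X

Derivation:
Start:
.XX
XX.
After rotation 1 (CCW):
X.
XX
.X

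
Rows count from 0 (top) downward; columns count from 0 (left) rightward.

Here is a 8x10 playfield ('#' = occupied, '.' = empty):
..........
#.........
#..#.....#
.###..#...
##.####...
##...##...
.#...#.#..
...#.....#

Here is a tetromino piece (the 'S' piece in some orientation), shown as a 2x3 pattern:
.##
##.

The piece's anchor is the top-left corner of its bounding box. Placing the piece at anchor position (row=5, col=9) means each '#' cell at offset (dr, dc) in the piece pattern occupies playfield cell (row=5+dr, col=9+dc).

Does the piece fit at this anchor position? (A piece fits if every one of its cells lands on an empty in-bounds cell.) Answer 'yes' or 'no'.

Answer: no

Derivation:
Check each piece cell at anchor (5, 9):
  offset (0,1) -> (5,10): out of bounds -> FAIL
  offset (0,2) -> (5,11): out of bounds -> FAIL
  offset (1,0) -> (6,9): empty -> OK
  offset (1,1) -> (6,10): out of bounds -> FAIL
All cells valid: no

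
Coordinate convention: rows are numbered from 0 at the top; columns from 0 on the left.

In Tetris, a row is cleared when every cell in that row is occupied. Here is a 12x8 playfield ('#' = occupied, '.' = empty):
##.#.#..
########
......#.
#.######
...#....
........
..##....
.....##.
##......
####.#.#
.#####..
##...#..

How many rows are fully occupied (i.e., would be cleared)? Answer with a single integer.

Answer: 1

Derivation:
Check each row:
  row 0: 4 empty cells -> not full
  row 1: 0 empty cells -> FULL (clear)
  row 2: 7 empty cells -> not full
  row 3: 1 empty cell -> not full
  row 4: 7 empty cells -> not full
  row 5: 8 empty cells -> not full
  row 6: 6 empty cells -> not full
  row 7: 6 empty cells -> not full
  row 8: 6 empty cells -> not full
  row 9: 2 empty cells -> not full
  row 10: 3 empty cells -> not full
  row 11: 5 empty cells -> not full
Total rows cleared: 1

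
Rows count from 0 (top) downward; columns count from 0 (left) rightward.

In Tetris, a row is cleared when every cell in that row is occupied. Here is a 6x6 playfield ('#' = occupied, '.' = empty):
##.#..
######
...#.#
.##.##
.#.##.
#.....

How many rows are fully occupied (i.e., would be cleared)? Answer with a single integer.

Check each row:
  row 0: 3 empty cells -> not full
  row 1: 0 empty cells -> FULL (clear)
  row 2: 4 empty cells -> not full
  row 3: 2 empty cells -> not full
  row 4: 3 empty cells -> not full
  row 5: 5 empty cells -> not full
Total rows cleared: 1

Answer: 1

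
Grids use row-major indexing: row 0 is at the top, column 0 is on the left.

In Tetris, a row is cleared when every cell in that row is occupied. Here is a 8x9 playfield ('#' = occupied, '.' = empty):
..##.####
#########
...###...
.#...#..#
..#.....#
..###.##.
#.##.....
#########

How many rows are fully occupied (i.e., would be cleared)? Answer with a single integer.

Answer: 2

Derivation:
Check each row:
  row 0: 3 empty cells -> not full
  row 1: 0 empty cells -> FULL (clear)
  row 2: 6 empty cells -> not full
  row 3: 6 empty cells -> not full
  row 4: 7 empty cells -> not full
  row 5: 4 empty cells -> not full
  row 6: 6 empty cells -> not full
  row 7: 0 empty cells -> FULL (clear)
Total rows cleared: 2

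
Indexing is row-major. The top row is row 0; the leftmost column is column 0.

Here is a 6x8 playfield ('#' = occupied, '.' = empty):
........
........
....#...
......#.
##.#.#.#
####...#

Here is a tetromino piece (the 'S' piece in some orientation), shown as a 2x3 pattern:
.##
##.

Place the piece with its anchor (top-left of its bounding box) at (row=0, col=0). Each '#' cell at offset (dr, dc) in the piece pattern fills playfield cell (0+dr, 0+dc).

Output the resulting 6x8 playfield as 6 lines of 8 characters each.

Answer: .##.....
##......
....#...
......#.
##.#.#.#
####...#

Derivation:
Fill (0+0,0+1) = (0,1)
Fill (0+0,0+2) = (0,2)
Fill (0+1,0+0) = (1,0)
Fill (0+1,0+1) = (1,1)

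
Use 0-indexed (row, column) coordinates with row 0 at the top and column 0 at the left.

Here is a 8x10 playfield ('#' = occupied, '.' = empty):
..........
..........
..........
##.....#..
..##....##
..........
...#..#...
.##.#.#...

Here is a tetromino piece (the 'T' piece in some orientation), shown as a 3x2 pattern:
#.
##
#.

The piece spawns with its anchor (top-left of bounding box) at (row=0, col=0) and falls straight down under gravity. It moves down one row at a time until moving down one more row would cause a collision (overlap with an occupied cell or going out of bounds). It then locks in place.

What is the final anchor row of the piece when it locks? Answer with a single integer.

Answer: 0

Derivation:
Spawn at (row=0, col=0). Try each row:
  row 0: fits
  row 1: blocked -> lock at row 0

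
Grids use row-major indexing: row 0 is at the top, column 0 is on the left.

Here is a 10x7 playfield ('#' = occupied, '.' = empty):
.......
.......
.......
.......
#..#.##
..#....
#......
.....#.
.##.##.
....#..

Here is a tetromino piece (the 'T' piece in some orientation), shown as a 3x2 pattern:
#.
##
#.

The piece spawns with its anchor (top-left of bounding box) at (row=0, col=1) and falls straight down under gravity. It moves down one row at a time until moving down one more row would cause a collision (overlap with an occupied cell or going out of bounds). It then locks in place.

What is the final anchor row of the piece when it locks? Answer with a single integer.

Answer: 3

Derivation:
Spawn at (row=0, col=1). Try each row:
  row 0: fits
  row 1: fits
  row 2: fits
  row 3: fits
  row 4: blocked -> lock at row 3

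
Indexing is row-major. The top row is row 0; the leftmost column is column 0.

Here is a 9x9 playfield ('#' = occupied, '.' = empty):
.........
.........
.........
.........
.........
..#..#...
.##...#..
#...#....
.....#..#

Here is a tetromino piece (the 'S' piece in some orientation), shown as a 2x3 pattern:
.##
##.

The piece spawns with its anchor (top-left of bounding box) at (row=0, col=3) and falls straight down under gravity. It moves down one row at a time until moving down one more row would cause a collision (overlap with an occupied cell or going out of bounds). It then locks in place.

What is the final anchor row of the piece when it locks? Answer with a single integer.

Spawn at (row=0, col=3). Try each row:
  row 0: fits
  row 1: fits
  row 2: fits
  row 3: fits
  row 4: fits
  row 5: blocked -> lock at row 4

Answer: 4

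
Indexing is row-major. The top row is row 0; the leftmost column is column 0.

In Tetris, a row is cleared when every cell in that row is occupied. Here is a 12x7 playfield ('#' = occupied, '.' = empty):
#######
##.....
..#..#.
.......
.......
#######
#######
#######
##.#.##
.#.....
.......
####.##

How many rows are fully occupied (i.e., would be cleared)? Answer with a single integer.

Answer: 4

Derivation:
Check each row:
  row 0: 0 empty cells -> FULL (clear)
  row 1: 5 empty cells -> not full
  row 2: 5 empty cells -> not full
  row 3: 7 empty cells -> not full
  row 4: 7 empty cells -> not full
  row 5: 0 empty cells -> FULL (clear)
  row 6: 0 empty cells -> FULL (clear)
  row 7: 0 empty cells -> FULL (clear)
  row 8: 2 empty cells -> not full
  row 9: 6 empty cells -> not full
  row 10: 7 empty cells -> not full
  row 11: 1 empty cell -> not full
Total rows cleared: 4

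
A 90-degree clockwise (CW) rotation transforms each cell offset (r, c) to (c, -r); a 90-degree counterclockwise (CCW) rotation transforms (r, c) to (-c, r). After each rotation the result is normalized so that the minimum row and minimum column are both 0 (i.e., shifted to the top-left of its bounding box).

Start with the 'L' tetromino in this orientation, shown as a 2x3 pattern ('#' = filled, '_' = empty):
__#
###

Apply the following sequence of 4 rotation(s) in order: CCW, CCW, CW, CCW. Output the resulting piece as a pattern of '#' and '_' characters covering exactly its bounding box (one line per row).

Answer: ###
#__

Derivation:
Start:
__#
###
After rotation 1 (CCW):
##
_#
_#
After rotation 2 (CCW):
###
#__
After rotation 3 (CW):
##
_#
_#
After rotation 4 (CCW):
###
#__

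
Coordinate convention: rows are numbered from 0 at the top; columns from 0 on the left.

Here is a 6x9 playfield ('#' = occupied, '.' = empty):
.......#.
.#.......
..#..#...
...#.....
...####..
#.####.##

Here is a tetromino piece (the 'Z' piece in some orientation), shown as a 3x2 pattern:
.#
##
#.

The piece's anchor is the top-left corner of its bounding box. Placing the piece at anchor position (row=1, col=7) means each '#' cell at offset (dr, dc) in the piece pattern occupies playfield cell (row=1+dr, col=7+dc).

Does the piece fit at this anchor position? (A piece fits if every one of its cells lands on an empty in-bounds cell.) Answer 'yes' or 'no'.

Check each piece cell at anchor (1, 7):
  offset (0,1) -> (1,8): empty -> OK
  offset (1,0) -> (2,7): empty -> OK
  offset (1,1) -> (2,8): empty -> OK
  offset (2,0) -> (3,7): empty -> OK
All cells valid: yes

Answer: yes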